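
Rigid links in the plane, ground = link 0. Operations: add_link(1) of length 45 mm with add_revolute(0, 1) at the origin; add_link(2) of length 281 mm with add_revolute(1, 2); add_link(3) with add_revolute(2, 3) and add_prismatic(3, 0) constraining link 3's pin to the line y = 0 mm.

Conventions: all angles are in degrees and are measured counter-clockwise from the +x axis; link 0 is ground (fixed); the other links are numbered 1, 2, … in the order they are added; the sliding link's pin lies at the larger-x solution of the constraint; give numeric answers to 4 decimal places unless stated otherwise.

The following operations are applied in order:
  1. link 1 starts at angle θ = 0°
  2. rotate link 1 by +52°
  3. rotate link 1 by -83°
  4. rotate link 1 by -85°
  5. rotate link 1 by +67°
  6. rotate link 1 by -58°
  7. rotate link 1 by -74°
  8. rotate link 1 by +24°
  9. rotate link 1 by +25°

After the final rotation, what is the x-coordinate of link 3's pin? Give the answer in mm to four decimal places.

geometry: r = 45 mm, L = 281 mm, e = 0 mm; θ starts at 0°
rotate link 1 by +52°: θ ← 0° +52° = 52°
rotate link 1 by -83°: θ ← 52° -83° = -31°
rotate link 1 by -85°: θ ← -31° -85° = -116°
rotate link 1 by +67°: θ ← -116° +67° = -49°
rotate link 1 by -58°: θ ← -49° -58° = -107°
rotate link 1 by -74°: θ ← -107° -74° = -181°
rotate link 1 by +24°: θ ← -181° +24° = -157°
rotate link 1 by +25°: θ ← -157° +25° = -132°
crank pin P = (r cos θ, r sin θ) = (-30.110877, -33.441517)
h = r sin θ − e = -33.441517 − 0 = -33.441517
x = r cos θ + √(L² − h²) = -30.110877 + 279.002984 = 248.892106

248.8921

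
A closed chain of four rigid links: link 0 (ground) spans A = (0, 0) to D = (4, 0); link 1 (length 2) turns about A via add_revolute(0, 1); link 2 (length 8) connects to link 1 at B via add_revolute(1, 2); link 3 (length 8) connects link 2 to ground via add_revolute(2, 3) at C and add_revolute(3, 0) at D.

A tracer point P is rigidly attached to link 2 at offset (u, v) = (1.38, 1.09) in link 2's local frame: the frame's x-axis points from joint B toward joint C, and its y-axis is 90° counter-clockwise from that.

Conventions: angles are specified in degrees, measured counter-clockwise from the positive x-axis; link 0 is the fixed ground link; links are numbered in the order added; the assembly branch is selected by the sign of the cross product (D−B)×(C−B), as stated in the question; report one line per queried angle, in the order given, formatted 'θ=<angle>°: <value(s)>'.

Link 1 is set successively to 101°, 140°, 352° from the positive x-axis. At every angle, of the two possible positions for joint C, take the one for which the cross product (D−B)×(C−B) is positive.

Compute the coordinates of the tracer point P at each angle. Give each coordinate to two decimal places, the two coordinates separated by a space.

A=(0,0), D=(4.00,0)
θ=101°: B = A + 2.00·(cos101°, sin101°) = (-0.3816, 1.9633)
θ=101°: |BD| = 4.8013
θ=101°: circle(B,8.00) ∩ circle(D,8.00): a=2.4007, h=7.6313
θ=101°:   candidates: C₊=(4.9296,7.9458) cross=36.641; C₋=(-1.3112,-5.9826) cross=-36.641
θ=101°:   branch + wants cross > 0 → take C=(4.9296,7.9458) (cross=36.641)
θ=101°: ex = (C−B)/|BC| = (0.6639,0.7478); ey = (-0.7478,0.6639)
θ=101°: P = B + 1.38·ex + 1.09·ey = (-0.2806,3.7189)
θ=140°: B = A + 2.00·(cos140°, sin140°) = (-1.5321, 1.2856)
θ=140°: |BD| = 5.6795
θ=140°: circle(B,8.00) ∩ circle(D,8.00): a=2.8397, h=7.4790
θ=140°:   candidates: C₊=(2.9269,7.9277) cross=42.477; C₋=(-0.4589,-6.6421) cross=-42.477
θ=140°:   branch + wants cross > 0 → take C=(2.9269,7.9277) (cross=42.477)
θ=140°: ex = (C−B)/|BC| = (0.5574,0.8303); ey = (-0.8303,0.5574)
θ=140°: P = B + 1.38·ex + 1.09·ey = (-1.6679,3.0389)
θ=352°: B = A + 2.00·(cos352°, sin352°) = (1.9805, -0.2783)
θ=352°: |BD| = 2.0386
θ=352°: circle(B,8.00) ∩ circle(D,8.00): a=1.0193, h=7.9348
θ=352°:   candidates: C₊=(1.9068,7.7213) cross=16.176; C₋=(4.0737,-7.9997) cross=-16.176
θ=352°:   branch + wants cross > 0 → take C=(1.9068,7.7213) (cross=16.176)
θ=352°: ex = (C−B)/|BC| = (-0.0092,1.0000); ey = (-1.0000,-0.0092)
θ=352°: P = B + 1.38·ex + 1.09·ey = (0.8779,1.0916)

θ=101°: -0.28 3.72
θ=140°: -1.67 3.04
θ=352°: 0.88 1.09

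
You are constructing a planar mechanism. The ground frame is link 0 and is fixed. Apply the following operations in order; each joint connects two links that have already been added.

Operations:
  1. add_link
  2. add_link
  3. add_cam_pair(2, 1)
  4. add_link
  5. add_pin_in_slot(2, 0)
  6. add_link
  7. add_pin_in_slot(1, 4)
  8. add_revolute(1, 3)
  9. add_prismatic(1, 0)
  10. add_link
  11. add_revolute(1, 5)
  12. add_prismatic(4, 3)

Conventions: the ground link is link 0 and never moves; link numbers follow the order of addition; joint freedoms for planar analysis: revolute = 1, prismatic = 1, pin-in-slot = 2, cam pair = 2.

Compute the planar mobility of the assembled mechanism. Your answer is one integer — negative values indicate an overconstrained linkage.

(L,J1,J2)=(1,0,0); link0 fixed
link1: (2,0,0)
link2: (3,0,0)
C 2-1 [J2]: (3,0,1)
link3: (4,0,1)
PS 2-0 [J2]: (4,0,2)
link4: (5,0,2)
PS 1-4 [J2]: (5,0,3)
R 1-3 [J1]: (5,1,3)
P 1-0 [J1]: (5,2,3)
link5: (6,2,3)
R 1-5 [J1]: (6,3,3)
P 4-3 [J1]: (6,4,3)
Grübler: 3·5 − 2·4 − 3 = 4

M = 4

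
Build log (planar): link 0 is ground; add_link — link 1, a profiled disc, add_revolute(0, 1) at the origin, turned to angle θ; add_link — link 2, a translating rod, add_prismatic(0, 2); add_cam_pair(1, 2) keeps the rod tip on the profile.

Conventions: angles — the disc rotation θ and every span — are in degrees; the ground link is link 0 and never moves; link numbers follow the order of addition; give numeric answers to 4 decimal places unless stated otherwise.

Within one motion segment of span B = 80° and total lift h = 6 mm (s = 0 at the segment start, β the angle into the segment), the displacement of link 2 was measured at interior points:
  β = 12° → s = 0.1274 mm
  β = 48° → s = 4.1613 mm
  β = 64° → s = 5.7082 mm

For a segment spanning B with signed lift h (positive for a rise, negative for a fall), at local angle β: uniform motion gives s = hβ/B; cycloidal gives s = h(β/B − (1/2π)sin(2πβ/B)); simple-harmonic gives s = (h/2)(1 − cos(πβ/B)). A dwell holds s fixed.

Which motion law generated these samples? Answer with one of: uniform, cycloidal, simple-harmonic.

candidates at β/B = r: uniform s = h·r (linear in β); cycloidal s = h·(r − sin(2πr)/(2π)); simple-harmonic s = (h/2)(1 − cos(πr))
β=12°: printed 0.1274 | uniform 0.9000, cycloidal 0.1274, simple-harmonic 0.3270
β=48°: printed 4.1613 | uniform 3.6000, cycloidal 4.1613, simple-harmonic 3.9271
β=64°: printed 5.7082 | uniform 4.8000, cycloidal 5.7082, simple-harmonic 5.4271
only one law matches every sample → cycloidal

cycloidal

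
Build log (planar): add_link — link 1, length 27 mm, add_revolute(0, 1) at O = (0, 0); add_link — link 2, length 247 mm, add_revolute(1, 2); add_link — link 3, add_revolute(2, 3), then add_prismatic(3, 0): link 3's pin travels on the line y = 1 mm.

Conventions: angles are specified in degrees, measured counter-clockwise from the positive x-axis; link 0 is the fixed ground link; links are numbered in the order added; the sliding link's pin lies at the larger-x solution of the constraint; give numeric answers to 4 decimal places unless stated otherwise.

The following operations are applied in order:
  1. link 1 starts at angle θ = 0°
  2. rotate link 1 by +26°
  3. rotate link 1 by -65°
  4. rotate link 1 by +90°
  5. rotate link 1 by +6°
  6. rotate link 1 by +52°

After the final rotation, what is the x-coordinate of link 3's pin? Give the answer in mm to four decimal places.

geometry: r = 27 mm, L = 247 mm, e = 1 mm; θ starts at 0°
rotate link 1 by +26°: θ ← 0° +26° = 26°
rotate link 1 by -65°: θ ← 26° -65° = -39°
rotate link 1 by +90°: θ ← -39° +90° = 51°
rotate link 1 by +6°: θ ← 51° +6° = 57°
rotate link 1 by +52°: θ ← 57° +52° = 109°
crank pin P = (r cos θ, r sin θ) = (-8.790340, 25.529002)
h = r sin θ − e = 25.529002 − 1 = 24.529002
x = r cos θ + √(L² − h²) = -8.790340 + 245.779023 = 236.988683

236.9887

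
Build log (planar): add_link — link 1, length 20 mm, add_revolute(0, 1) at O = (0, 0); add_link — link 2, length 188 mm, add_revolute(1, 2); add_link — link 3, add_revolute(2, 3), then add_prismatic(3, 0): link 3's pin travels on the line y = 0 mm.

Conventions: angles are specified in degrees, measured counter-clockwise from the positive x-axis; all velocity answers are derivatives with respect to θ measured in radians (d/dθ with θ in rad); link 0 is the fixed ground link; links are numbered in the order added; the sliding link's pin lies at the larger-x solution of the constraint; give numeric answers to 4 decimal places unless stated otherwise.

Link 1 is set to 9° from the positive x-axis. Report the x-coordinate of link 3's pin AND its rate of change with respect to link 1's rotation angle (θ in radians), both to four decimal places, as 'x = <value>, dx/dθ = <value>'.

geometry: r = 20 mm, L = 188 mm, e = 0 mm
crank pin P = (r cos θ, r sin θ) = (19.753767, 3.128689)
h = r sin θ − e = 3.128689 − 0 = 3.128689
x = r cos θ + √(L² − h²) = 19.753767 + 187.973964 = 207.727731
dx/dθ = −r sin θ − h·r cos θ/√(L² − h²) (θ in radians; h = 3.128689) = -3.457476

x = 207.7277, dx/dθ = -3.4575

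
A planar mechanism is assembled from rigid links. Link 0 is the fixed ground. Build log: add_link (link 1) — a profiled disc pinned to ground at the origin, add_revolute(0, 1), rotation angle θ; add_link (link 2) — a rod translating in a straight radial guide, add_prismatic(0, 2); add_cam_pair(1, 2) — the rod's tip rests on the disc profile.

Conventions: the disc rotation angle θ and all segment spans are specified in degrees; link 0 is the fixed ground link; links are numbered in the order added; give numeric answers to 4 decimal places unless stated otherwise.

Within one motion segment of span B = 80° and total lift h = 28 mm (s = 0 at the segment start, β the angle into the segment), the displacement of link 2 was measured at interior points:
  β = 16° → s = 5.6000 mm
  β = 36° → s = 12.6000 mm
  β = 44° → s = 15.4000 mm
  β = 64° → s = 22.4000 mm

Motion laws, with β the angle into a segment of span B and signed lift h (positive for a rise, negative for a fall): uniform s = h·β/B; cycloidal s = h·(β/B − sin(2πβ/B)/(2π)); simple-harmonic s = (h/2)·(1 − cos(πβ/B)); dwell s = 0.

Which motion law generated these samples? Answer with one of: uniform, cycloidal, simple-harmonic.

candidates at β/B = r: uniform s = h·r (linear in β); cycloidal s = h·(r − sin(2πr)/(2π)); simple-harmonic s = (h/2)(1 − cos(πr))
β=16°: printed 5.6000 | uniform 5.6000, cycloidal 1.3618, simple-harmonic 2.6738
β=36°: printed 12.6000 | uniform 12.6000, cycloidal 11.2229, simple-harmonic 11.8099
β=44°: printed 15.4000 | uniform 15.4000, cycloidal 16.7771, simple-harmonic 16.1901
β=64°: printed 22.4000 | uniform 22.4000, cycloidal 26.6382, simple-harmonic 25.3262
only one law matches every sample → uniform

uniform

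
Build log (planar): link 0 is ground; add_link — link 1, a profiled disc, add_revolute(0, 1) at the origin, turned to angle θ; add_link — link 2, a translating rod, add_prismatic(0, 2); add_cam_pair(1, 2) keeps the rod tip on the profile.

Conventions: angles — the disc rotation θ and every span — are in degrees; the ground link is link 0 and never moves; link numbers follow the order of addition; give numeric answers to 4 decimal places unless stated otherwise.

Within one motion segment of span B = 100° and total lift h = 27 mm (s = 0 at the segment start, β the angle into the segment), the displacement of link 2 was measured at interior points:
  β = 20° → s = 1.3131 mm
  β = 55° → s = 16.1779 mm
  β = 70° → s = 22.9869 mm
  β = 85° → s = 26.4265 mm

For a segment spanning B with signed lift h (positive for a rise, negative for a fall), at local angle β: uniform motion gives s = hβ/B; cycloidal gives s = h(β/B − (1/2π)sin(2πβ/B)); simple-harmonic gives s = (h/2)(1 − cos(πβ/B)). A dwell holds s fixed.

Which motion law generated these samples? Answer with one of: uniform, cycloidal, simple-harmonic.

candidates at β/B = r: uniform s = h·r (linear in β); cycloidal s = h·(r − sin(2πr)/(2π)); simple-harmonic s = (h/2)(1 − cos(πr))
β=20°: printed 1.3131 | uniform 5.4000, cycloidal 1.3131, simple-harmonic 2.5783
β=55°: printed 16.1779 | uniform 14.8500, cycloidal 16.1779, simple-harmonic 15.6119
β=70°: printed 22.9869 | uniform 18.9000, cycloidal 22.9869, simple-harmonic 21.4351
β=85°: printed 26.4265 | uniform 22.9500, cycloidal 26.4265, simple-harmonic 25.5286
only one law matches every sample → cycloidal

cycloidal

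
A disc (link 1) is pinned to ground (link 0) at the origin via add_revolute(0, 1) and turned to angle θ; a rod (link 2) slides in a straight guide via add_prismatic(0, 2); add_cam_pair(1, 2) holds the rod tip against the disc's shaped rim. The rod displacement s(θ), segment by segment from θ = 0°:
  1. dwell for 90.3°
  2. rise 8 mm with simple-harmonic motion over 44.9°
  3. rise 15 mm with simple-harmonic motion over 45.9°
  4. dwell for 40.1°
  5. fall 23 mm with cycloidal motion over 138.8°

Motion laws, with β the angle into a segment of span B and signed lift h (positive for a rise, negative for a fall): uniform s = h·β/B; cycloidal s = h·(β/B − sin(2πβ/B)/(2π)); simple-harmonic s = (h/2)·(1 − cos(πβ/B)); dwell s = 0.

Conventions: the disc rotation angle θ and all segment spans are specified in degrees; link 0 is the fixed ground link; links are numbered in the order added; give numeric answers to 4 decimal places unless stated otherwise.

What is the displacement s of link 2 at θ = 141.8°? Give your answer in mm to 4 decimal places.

segment 1 (0° to 90.3°, dwell): s unchanged at 0.0000
segment 2 (90.3° to 135.2°, simple-harmonic, h = 8) is passed completely: s = 0.0000 + (8) = 8.0000
θ = 141.8° falls in segment 3 (135.2° to 181.1°, simple-harmonic, h = 15): β = 141.8 − 135.2 = 6.6°, B = 45.9°; Δs = 15/2·(1 − cos(π·0.1438)) = 0.7523; s = 8.0000 + 0.7523 = 8.7523

8.7523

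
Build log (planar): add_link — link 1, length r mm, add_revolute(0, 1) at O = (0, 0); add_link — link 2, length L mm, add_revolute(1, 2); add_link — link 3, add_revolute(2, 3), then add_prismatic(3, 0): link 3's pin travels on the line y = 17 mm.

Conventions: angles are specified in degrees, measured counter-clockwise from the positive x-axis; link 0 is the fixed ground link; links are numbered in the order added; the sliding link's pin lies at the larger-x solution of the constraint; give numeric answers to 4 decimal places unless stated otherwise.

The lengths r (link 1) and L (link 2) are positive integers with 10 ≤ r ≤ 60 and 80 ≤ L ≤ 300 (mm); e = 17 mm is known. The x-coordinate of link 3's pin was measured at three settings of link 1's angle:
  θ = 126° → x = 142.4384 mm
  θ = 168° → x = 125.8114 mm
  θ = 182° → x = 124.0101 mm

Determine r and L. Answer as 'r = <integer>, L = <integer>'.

constraint per measurement: (x − r cos θ)² + (r sin θ − e)² = L²
subtracting the θ₁ and θ₂ equations cancels the r² and L² terms:
r = (x₁² − x₂²) / (2[(x₁cos θ₁ + e sin θ₁) − (x₂cos θ₂ + e sin θ₂)]) = 44.9999 → r = 45
L² = (x₁ − r cos θ₁)² + (r sin θ₁ − e)² = 28899.9890 → L = 170.0000 → L = 170
check at θ₃=182°: x = 124.0101 (printed 124.0101) ✓

r = 45, L = 170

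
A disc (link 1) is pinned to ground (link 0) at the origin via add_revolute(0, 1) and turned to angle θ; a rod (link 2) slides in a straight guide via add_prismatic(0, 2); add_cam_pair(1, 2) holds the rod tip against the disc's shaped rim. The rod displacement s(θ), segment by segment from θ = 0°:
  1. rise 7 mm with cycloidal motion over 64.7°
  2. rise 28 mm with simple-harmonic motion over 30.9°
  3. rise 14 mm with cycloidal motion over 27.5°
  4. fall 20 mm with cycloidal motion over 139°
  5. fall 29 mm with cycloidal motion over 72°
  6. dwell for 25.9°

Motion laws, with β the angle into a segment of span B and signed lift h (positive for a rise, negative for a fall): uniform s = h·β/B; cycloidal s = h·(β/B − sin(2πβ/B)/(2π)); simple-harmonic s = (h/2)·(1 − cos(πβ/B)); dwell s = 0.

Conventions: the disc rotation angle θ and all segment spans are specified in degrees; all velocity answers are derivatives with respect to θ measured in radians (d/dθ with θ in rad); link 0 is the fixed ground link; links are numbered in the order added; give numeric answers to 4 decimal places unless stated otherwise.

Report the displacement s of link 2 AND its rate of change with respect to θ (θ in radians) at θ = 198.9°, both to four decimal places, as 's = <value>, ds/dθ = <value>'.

segment 1 (0° to 64.7°, cycloidal, h = 7) is passed completely: s = 0.0000 + (7) = 7.0000
segment 2 (64.7° to 95.6°, simple-harmonic, h = 28) is passed completely: s = 7.0000 + (28) = 35.0000
segment 3 (95.6° to 123.1°, cycloidal, h = 14) is passed completely: s = 35.0000 + (14) = 49.0000
θ = 198.9° falls in segment 4 (123.1° to 262.1°, cycloidal, h = -20): β = 198.9 − 123.1 = 75.8°, B = 139°; Δs = -20·(0.5453 − sin(2π·0.5453)/(2π)) = -11.8007; s = 49.0000 − 11.8007 = 37.1993
velocity in seg [123.1°–262.1°] (cycloidal), θ in radians: β = 75.8° = 1.3230 rad, B = 139° = 2.4260 rad; ds/dθ = (h/B)(1 − cos(2πβ/B)) = ((-20)/2.4260)(1 − cos(2π·0.5453)) = -16.155961 mm/rad

s = 37.1993, ds/dθ = -16.1560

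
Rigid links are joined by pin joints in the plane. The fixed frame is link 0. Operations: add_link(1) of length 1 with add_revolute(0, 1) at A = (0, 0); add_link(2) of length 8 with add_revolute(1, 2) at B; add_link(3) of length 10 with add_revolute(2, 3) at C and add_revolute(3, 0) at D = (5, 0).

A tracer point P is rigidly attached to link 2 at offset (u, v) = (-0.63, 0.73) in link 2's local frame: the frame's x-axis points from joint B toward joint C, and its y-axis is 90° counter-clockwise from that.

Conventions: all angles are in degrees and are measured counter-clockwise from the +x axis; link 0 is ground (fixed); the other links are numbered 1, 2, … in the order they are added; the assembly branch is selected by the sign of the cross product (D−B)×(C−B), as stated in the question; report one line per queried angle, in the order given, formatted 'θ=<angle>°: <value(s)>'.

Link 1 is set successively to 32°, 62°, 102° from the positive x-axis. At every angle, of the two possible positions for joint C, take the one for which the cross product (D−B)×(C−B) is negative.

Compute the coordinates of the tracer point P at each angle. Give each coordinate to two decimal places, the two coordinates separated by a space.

A=(0,0), D=(5.00,0)
θ=32°: B = A + 1.00·(cos32°, sin32°) = (0.8480, 0.5299)
θ=32°: |BD| = 4.1856
θ=32°: circle(B,8.00) ∩ circle(D,10.00): a=-2.2076, h=7.6894
θ=32°:   candidates: C₊=(-0.3683,8.4369) cross=32.185; C₋=(-2.3153,-6.8181) cross=-32.185
θ=32°:   branch - wants cross < 0 → take C=(-2.3153,-6.8181) (cross=-32.185)
θ=32°: ex = (C−B)/|BC| = (-0.3954,-0.9185); ey = (0.9185,-0.3954)
θ=32°: P = B + -0.63·ex + 0.73·ey = (1.7677,0.8199)
θ=62°: B = A + 1.00·(cos62°, sin62°) = (0.4695, 0.8829)
θ=62°: |BD| = 4.6158
θ=62°: circle(B,8.00) ∩ circle(D,10.00): a=-1.5918, h=7.8400
θ=62°:   candidates: C₊=(0.4068,8.8827) cross=36.188; C₋=(-2.5926,-6.5078) cross=-36.188
θ=62°:   branch - wants cross < 0 → take C=(-2.5926,-6.5078) (cross=-36.188)
θ=62°: ex = (C−B)/|BC| = (-0.3828,-0.9238); ey = (0.9238,-0.3828)
θ=62°: P = B + -0.63·ex + 0.73·ey = (1.3850,1.1856)
θ=102°: B = A + 1.00·(cos102°, sin102°) = (-0.2079, 0.9781)
θ=102°: |BD| = 5.2990
θ=102°: circle(B,8.00) ∩ circle(D,10.00): a=-0.7474, h=7.9650
θ=102°:   candidates: C₊=(0.5278,8.9442) cross=42.206; C₋=(-2.4127,-6.7120) cross=-42.206
θ=102°:   branch - wants cross < 0 → take C=(-2.4127,-6.7120) (cross=-42.206)
θ=102°: ex = (C−B)/|BC| = (-0.2756,-0.9613); ey = (0.9613,-0.2756)
θ=102°: P = B + -0.63·ex + 0.73·ey = (0.6674,1.3826)

θ=32°: 1.77 0.82
θ=62°: 1.39 1.19
θ=102°: 0.67 1.38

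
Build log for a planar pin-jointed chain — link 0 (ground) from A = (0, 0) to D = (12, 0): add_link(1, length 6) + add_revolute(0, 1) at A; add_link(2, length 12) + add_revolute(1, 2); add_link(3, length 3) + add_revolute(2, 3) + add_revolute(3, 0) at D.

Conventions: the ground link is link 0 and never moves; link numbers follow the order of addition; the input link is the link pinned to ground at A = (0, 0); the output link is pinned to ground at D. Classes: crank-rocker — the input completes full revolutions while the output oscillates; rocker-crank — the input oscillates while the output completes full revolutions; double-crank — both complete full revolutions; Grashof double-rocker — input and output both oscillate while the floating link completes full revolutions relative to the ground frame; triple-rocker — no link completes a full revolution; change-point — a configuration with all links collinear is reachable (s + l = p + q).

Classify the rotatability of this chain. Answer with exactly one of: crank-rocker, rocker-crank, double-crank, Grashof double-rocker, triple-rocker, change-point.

lengths: ground=12, input=6, coupler=12, output=3
sorted: s=3 (shortest), l=12 (longest), p+q=18
s + l = 15 vs p + q = 18
s + l < p + q (Grashof) with shortest = output link → rocker-crank

rocker-crank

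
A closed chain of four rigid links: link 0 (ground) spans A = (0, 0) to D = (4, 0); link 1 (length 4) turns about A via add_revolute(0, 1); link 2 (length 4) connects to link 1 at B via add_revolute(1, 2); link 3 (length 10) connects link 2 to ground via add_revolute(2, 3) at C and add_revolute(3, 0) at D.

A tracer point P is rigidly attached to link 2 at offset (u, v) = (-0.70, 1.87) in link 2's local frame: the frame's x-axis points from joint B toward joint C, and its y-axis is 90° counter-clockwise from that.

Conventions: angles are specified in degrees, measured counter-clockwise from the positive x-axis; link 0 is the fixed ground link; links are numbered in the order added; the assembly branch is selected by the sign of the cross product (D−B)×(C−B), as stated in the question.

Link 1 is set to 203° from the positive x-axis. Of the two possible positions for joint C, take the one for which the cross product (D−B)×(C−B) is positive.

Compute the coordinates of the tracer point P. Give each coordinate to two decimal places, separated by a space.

A=(0,0), D=(4.00,0)
B = A + 4.00·(cos203°, sin203°) = (-3.6820, -1.5629)
|BD| = 7.8394
circle(B,4.00) ∩ circle(D,10.00): a=-1.4379, h=3.7326
  candidates: C₊=(-5.8352,1.8081) cross=29.262; C₋=(-4.3468,-5.5073) cross=-29.262
  branch + wants cross > 0 → take C=(-5.8352,1.8081) (cross=29.262)
ex = (C−B)/|BC| = (-0.5383,0.8428); ey = (-0.8428,-0.5383)
P = B + -0.70·ex + 1.87·ey = (-4.8812,-3.1595)

-4.88 -3.16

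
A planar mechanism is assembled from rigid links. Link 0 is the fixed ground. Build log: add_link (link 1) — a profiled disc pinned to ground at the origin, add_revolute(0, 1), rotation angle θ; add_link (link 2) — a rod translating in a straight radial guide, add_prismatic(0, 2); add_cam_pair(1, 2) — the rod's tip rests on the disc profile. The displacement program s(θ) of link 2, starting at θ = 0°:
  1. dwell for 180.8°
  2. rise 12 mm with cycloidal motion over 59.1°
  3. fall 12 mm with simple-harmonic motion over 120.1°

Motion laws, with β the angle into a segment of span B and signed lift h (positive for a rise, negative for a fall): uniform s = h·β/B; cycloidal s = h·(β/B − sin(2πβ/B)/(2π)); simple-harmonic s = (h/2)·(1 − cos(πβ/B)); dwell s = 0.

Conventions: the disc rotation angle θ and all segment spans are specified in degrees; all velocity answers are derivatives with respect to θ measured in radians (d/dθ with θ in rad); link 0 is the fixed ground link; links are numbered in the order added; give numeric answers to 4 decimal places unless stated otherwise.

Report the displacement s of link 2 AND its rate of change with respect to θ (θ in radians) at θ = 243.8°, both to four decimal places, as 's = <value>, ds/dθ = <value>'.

seg 1 [0°–180.8°] dwell: s stays 0.0000
seg 2 [180.8°–239.9°] cycloidal, h=12: full span → s += 12 → s = 12.0000
seg 3 [239.9°–360°] simple-harmonic, h=-12: θ=243.8° here. β=3.9, B=120.1. -12/2·(1 − cos(π·0.0325)) = -0.0312 → s = 11.9688
velocity in seg [239.9°–360°] (simple-harmonic), θ in radians: β = 3.9° = 0.0681 rad, B = 120.1° = 2.0961 rad; ds/dθ = (πh/(2B)) sin(πβ/B) = (π·(-12)/(2·2.0961)) sin(π·0.0325) = -0.915796 mm/rad

s = 11.9688, ds/dθ = -0.9158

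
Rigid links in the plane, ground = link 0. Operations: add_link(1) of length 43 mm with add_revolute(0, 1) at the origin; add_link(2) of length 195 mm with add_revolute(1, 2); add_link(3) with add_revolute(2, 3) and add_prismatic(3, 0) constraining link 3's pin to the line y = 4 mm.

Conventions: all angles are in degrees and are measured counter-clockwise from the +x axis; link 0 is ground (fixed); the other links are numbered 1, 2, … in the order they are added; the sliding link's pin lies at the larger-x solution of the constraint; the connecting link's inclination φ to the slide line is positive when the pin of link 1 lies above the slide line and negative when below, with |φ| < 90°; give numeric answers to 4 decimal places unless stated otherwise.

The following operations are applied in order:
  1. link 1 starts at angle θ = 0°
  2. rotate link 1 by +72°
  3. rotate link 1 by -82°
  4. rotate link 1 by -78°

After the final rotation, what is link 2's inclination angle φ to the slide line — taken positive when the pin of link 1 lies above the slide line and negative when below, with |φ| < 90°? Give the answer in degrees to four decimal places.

geometry: r = 43 mm, L = 195 mm, e = 4 mm; θ starts at 0°
rotate link 1 by +72°: θ ← 0° +72° = 72°
rotate link 1 by -82°: θ ← 72° -82° = -10°
rotate link 1 by -78°: θ ← -10° -78° = -88°
h = r sin θ − e = -42.973806 − 4 = -46.973806
sin φ = h / L = -46.973806 / 195 = -0.24089131
φ = arcsin(-0.24089131) = -13.939152°

-13.9392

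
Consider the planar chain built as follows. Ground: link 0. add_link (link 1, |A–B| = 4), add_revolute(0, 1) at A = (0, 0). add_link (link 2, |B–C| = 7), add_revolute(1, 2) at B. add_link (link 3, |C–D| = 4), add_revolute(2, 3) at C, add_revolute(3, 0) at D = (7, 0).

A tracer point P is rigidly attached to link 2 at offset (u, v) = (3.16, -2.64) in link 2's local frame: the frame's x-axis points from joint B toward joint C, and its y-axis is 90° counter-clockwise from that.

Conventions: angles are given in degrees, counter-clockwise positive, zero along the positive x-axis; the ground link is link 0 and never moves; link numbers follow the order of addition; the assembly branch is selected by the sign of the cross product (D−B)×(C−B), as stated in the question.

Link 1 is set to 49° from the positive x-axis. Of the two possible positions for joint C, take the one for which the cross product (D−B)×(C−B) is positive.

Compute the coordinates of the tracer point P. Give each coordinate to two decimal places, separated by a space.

A=(0,0), D=(7.00,0)
B = A + 4.00·(cos49°, sin49°) = (2.6242, 3.0188)
|BD| = 5.3161
circle(B,7.00) ∩ circle(D,4.00): a=5.7618, h=3.9751
  candidates: C₊=(9.6242,3.0188) cross=21.132; C₋=(5.1096,-3.5251) cross=-21.132
  branch + wants cross > 0 → take C=(9.6242,3.0188) (cross=21.132)
ex = (C−B)/|BC| = (1.0000,-0.0000); ey = (0.0000,1.0000)
P = B + 3.16·ex + -2.64·ey = (5.7842,0.3788)

5.78 0.38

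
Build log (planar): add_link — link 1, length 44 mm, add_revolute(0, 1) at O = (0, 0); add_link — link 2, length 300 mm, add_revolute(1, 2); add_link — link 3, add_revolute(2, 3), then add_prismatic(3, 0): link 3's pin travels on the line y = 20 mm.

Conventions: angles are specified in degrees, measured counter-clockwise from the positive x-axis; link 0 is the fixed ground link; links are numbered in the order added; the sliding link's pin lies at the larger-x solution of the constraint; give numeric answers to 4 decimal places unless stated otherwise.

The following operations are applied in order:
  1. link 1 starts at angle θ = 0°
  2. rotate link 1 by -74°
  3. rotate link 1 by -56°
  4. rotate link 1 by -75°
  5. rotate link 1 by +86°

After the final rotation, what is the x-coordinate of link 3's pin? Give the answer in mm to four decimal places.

geometry: r = 44 mm, L = 300 mm, e = 20 mm; θ starts at 0°
rotate link 1 by -74°: θ ← 0° -74° = -74°
rotate link 1 by -56°: θ ← -74° -56° = -130°
rotate link 1 by -75°: θ ← -130° -75° = -205°
rotate link 1 by +86°: θ ← -205° +86° = -119°
crank pin P = (r cos θ, r sin θ) = (-21.331623, -38.483267)
h = r sin θ − e = -38.483267 − 20 = -58.483267
x = r cos θ + √(L² − h²) = -21.331623 + 294.244299 = 272.912676

272.9127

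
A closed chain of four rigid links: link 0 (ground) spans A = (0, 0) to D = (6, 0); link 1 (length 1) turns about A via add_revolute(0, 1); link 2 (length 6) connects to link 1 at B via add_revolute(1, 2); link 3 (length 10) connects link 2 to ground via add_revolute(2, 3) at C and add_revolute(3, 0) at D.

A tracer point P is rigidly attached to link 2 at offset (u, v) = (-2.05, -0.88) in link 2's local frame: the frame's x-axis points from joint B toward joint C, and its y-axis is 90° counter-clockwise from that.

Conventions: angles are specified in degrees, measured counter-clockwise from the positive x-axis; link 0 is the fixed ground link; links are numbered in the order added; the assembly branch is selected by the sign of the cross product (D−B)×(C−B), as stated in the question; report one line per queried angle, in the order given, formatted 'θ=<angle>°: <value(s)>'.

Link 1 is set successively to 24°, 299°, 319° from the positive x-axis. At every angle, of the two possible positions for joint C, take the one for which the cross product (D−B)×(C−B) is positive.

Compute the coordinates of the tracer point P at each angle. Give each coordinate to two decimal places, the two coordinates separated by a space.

A=(0,0), D=(6.00,0)
θ=24°: B = A + 1.00·(cos24°, sin24°) = (0.9135, 0.4067)
θ=24°: |BD| = 5.1027
θ=24°: circle(B,6.00) ∩ circle(D,10.00): a=-3.7199, h=4.7077
θ=24°:   candidates: C₊=(-2.4192,5.3960) cross=24.022; C₋=(-3.1697,-3.9895) cross=-24.022
θ=24°:   branch + wants cross > 0 → take C=(-2.4192,5.3960) (cross=24.022)
θ=24°: ex = (C−B)/|BC| = (-0.5555,0.8315); ey = (-0.8315,-0.5555)
θ=24°: P = B + -2.05·ex + -0.88·ey = (2.7840,-0.8091)
θ=299°: B = A + 1.00·(cos299°, sin299°) = (0.4848, -0.8746)
θ=299°: |BD| = 5.5841
θ=299°: circle(B,6.00) ∩ circle(D,10.00): a=-2.9385, h=5.2312
θ=299°:   candidates: C₊=(-3.2368,3.8318) cross=29.211; C₋=(-1.5981,-6.5015) cross=-29.211
θ=299°:   branch + wants cross > 0 → take C=(-3.2368,3.8318) (cross=29.211)
θ=299°: ex = (C−B)/|BC| = (-0.6203,0.7844); ey = (-0.7844,-0.6203)
θ=299°: P = B + -2.05·ex + -0.88·ey = (2.4466,-1.9368)
θ=319°: B = A + 1.00·(cos319°, sin319°) = (0.7547, -0.6561)
θ=319°: |BD| = 5.2862
θ=319°: circle(B,6.00) ∩ circle(D,10.00): a=-3.4105, h=4.9365
θ=319°:   candidates: C₊=(-3.2420,3.8190) cross=26.095; C₋=(-2.0167,-5.9776) cross=-26.095
θ=319°:   branch + wants cross > 0 → take C=(-3.2420,3.8190) (cross=26.095)
θ=319°: ex = (C−B)/|BC| = (-0.6661,0.7458); ey = (-0.7458,-0.6661)
θ=319°: P = B + -2.05·ex + -0.88·ey = (2.7766,-1.5988)

θ=24°: 2.78 -0.81
θ=299°: 2.45 -1.94
θ=319°: 2.78 -1.60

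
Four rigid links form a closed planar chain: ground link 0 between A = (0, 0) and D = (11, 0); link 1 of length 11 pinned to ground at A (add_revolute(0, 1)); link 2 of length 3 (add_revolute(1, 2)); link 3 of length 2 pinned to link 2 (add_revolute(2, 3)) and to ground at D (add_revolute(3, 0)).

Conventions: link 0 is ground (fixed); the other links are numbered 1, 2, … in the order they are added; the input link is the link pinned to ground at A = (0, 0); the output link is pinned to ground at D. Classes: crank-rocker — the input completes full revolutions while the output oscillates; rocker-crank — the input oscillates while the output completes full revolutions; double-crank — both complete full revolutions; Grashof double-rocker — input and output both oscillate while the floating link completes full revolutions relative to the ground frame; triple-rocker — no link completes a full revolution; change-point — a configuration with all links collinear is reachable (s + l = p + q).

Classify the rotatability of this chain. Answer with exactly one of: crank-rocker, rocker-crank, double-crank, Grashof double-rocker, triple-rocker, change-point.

lengths: ground=11, input=11, coupler=3, output=2
sorted: s=2 (shortest), l=11 (longest), p+q=14
s + l = 13 vs p + q = 14
s + l < p + q (Grashof) with shortest = output link → rocker-crank

rocker-crank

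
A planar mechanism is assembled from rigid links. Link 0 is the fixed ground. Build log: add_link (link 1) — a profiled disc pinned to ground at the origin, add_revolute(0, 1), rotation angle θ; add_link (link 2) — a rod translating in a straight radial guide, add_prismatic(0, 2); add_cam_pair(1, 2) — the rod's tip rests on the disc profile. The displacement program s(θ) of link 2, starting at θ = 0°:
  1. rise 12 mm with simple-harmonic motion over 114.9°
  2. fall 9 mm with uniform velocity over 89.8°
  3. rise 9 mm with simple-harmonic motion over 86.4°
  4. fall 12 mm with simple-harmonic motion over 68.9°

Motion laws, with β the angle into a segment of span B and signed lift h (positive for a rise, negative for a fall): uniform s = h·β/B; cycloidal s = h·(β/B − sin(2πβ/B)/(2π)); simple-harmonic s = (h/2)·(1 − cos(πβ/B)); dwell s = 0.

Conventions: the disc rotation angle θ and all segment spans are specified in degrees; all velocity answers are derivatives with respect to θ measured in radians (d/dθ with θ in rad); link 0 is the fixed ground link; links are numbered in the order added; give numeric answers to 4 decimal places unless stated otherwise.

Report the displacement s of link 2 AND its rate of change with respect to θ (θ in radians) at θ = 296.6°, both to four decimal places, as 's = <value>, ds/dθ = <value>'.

seg 1 [0°–114.9°] simple-harmonic, h=12: full span → s += 12 → s = 12.0000
seg 2 [114.9°–204.7°] uniform, h=-9: full span → s += -9 → s = 3.0000
seg 3 [204.7°–291.1°] simple-harmonic, h=9: full span → s += 9 → s = 12.0000
seg 4 [291.1°–360°] simple-harmonic, h=-12: θ=296.6° here. β=5.5, B=68.9. -12/2·(1 − cos(π·0.0798)) = -0.1877 → s = 11.8123
velocity in seg [291.1°–360°] (simple-harmonic), θ in radians: β = 5.5° = 0.0960 rad, B = 68.9° = 1.2025 rad; ds/dθ = (πh/(2B)) sin(πβ/B) = (π·(-12)/(2·1.2025)) sin(π·0.0798) = -3.889879 mm/rad

s = 11.8123, ds/dθ = -3.8899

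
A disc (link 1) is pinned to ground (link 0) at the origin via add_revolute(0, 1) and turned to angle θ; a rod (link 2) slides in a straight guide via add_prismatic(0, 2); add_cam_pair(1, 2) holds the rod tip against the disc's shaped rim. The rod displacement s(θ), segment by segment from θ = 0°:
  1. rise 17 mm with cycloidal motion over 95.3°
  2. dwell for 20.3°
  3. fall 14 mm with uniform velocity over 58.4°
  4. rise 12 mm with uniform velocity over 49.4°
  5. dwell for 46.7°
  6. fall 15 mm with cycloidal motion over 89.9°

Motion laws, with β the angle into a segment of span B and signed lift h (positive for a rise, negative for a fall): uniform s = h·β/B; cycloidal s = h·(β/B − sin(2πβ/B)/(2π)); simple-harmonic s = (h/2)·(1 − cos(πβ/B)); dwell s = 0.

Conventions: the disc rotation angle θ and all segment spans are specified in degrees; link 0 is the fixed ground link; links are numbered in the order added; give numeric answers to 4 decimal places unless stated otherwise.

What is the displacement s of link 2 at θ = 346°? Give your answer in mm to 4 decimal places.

segment 1 (0° to 95.3°, cycloidal, h = 17) is passed completely: s = 0.0000 + (17) = 17.0000
segment 2 (95.3° to 115.6°, dwell): s unchanged at 17.0000
segment 3 (115.6° to 174°, uniform, h = -14) is passed completely: s = 17.0000 + (-14) = 3.0000
segment 4 (174° to 223.4°, uniform, h = 12) is passed completely: s = 3.0000 + (12) = 15.0000
segment 5 (223.4° to 270.1°, dwell): s unchanged at 15.0000
θ = 346° falls in segment 6 (270.1° to 360°, cycloidal, h = -15): β = 346 − 270.1 = 75.9°, B = 89.9°; Δs = -15·(0.8443 − sin(2π·0.8443)/(2π)) = -14.6447; s = 15.0000 − 14.6447 = 0.3553

0.3553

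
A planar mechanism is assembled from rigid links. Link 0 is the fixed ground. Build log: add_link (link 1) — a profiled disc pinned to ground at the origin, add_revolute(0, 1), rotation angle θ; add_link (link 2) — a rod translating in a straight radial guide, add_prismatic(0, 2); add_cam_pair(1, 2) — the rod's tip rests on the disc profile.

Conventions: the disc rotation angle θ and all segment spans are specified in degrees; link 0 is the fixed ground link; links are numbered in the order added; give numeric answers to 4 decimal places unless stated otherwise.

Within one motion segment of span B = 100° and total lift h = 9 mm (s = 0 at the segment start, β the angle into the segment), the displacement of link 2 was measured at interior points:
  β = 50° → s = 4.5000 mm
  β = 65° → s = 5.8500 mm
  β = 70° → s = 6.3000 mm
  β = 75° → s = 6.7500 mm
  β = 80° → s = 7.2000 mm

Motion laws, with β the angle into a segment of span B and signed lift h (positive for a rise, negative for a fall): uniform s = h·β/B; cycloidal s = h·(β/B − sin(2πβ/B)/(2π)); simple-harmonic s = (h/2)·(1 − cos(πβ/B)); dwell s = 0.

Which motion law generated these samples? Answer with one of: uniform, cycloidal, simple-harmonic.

candidates at β/B = r: uniform s = h·r (linear in β); cycloidal s = h·(r − sin(2πr)/(2π)); simple-harmonic s = (h/2)(1 − cos(πr))
β=50°: printed 4.5000 | uniform 4.5000, cycloidal 4.5000, simple-harmonic 4.5000
β=65°: printed 5.8500 | uniform 5.8500, cycloidal 7.0088, simple-harmonic 6.5430
β=70°: printed 6.3000 | uniform 6.3000, cycloidal 7.6623, simple-harmonic 7.1450
β=75°: printed 6.7500 | uniform 6.7500, cycloidal 8.1824, simple-harmonic 7.6820
β=80°: printed 7.2000 | uniform 7.2000, cycloidal 8.5623, simple-harmonic 8.1406
only one law matches every sample → uniform

uniform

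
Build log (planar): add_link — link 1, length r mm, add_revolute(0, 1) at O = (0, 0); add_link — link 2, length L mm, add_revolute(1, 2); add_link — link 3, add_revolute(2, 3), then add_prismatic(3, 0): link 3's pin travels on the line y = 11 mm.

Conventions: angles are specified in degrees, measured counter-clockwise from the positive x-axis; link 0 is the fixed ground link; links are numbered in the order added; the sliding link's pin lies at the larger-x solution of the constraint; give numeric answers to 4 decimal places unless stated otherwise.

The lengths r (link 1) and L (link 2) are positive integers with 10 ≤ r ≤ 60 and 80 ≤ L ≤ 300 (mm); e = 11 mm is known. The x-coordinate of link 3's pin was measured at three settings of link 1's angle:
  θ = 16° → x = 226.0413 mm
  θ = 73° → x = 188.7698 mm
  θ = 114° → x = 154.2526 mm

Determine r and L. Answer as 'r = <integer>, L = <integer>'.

constraint per measurement: (x − r cos θ)² + (r sin θ − e)² = L²
subtracting the θ₁ and θ₂ equations cancels the r² and L² terms:
r = (x₁² − x₂²) / (2[(x₁cos θ₁ + e sin θ₁) − (x₂cos θ₂ + e sin θ₂)]) = 49.9999 → r = 50
L² = (x₁ − r cos θ₁)² + (r sin θ₁ − e)² = 31683.9839 → L = 178.0000 → L = 178
check at θ₃=114°: x = 154.2526 (printed 154.2526) ✓

r = 50, L = 178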